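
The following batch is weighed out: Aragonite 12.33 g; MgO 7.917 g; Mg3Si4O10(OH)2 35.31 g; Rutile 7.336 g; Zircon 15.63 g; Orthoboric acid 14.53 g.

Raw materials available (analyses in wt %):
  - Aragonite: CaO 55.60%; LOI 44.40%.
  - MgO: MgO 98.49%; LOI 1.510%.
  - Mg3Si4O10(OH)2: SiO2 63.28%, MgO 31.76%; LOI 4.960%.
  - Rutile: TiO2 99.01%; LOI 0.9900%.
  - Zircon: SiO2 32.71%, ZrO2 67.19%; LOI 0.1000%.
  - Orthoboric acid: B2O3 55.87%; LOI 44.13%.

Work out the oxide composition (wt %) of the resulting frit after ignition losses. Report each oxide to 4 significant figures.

Mid-chain values are printed (rounded to 4 significant figures) as written. All internal work maintains exact precision from start to finish; a single rounding yields each reported number — the derived quantities are rebuilt from the batch weights at 79.21 g of glass at full float precision (totals, glass mass, the six compositions, LOI, yield) precisely as stated by question or answer.
Oxide-by-oxide delivered mass:
  TiO2: 7.336·0.9901 = 7.263 g
  B2O3: 14.53·0.5587 = 8.118 g
  SiO2: 35.31·0.6328 + 15.63·0.3271 = 27.46 g
  ZrO2: 15.63·0.6719 = 10.50 g
  MgO: 7.917·0.9849 + 35.31·0.3176 = 19.01 g
  CaO: 12.33·0.5560 = 6.855 g
LOI: 12.33·0.4440 + 7.917·0.01510 + 35.31·0.04960 + 7.336·0.009900 + 15.63·0.001000 + 14.53·0.4413 = 13.85 g
Glass = total batch minus LOI = 93.05 − 13.85 = 79.21 g (matching Σ of the oxides)
each wt % is 100 × oxide ÷ glass

Glass mass = 79.21 g (batch 93.05 − LOI 13.85).
Composition: TiO2 9.170%, B2O3 10.25%, SiO2 34.66%, ZrO2 13.26%, MgO 24.00%, CaO 8.655%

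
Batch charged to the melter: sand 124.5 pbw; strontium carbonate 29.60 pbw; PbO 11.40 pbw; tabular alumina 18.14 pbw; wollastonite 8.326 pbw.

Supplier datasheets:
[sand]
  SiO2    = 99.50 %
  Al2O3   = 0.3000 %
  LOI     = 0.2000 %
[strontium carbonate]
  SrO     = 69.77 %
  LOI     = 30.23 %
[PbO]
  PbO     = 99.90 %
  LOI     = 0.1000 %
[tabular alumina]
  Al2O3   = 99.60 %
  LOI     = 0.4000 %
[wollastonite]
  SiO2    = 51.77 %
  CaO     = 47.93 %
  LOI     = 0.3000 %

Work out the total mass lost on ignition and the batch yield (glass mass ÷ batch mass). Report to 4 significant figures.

LOI loss = 9.306 pbw; glass = 182.7 pbw; yield = 95.15%

Mid-chain values are displayed rounded to 4 significant digits when written out — the whole derivation keeps exact precision end to end; each reported figure carries a single rounding; the derived quantities are re-derived at exact precision (yield, glass mass, LOI, the totals, the five compositions) using the weight values on 182.7 pbw of glass exactly as printed in either problem or answer.
Each material's LOI contribution:
  sand: 124.5 × 0.002000 = 0.2490 pbw
  strontium carbonate: 29.60 × 0.3023 = 8.948 pbw
  PbO: 11.40 × 0.001000 = 0.01140 pbw
  tabular alumina: 18.14 × 0.004000 = 0.07256 pbw
  wollastonite: 8.326 × 0.003000 = 0.02498 pbw
Total LOI = 9.306 pbw
Glass = batch − LOI = 192.0 − 9.306 = 182.7 pbw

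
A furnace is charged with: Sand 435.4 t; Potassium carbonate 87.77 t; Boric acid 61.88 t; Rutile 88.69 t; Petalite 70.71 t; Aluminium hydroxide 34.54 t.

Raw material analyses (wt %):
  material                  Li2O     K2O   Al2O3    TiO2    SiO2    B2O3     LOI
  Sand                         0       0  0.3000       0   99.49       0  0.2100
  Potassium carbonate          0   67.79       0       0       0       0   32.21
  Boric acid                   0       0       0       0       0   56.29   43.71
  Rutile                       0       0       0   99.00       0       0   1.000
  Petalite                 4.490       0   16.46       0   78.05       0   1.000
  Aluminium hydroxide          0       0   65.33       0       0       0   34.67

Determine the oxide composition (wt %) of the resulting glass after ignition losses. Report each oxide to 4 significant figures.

The working math keeps exact precision from first step to last. In-progress results are shown (rounded to 4 significant digits) on the page. Exactly one rounding is applied to each reported value. Derived quantities are re-derived starting from the weights on 709.2 t of glass in full precision (six oxide percentages, LOI, the totals, yield, net glass mass), exactly as shown in the question or the answer.
What the batch supplies per oxide:
  Li2O: 70.71·0.04490 = 3.175 t
  K2O: 87.77·0.6779 = 59.50 t
  Al2O3: 435.4·0.003000 + 70.71·0.1646 + 34.54·0.6533 = 35.51 t
  TiO2: 88.69·0.9900 = 87.80 t
  SiO2: 435.4·0.9949 + 70.71·0.7805 = 488.4 t
  B2O3: 61.88·0.5629 = 34.83 t
LOI: 435.4·0.002100 + 87.77·0.3221 + 61.88·0.4371 + 88.69·0.01000 + 70.71·0.01000 + 34.54·0.3467 = 69.80 t
The glass mass, total less LOI, = 779.0 − 69.80 = 709.2 t (= Σ oxide masses)
wt % = oxide mass / glass mass × 100

Glass mass = 709.2 t (batch 779.0 − LOI 69.80).
Composition: Li2O 0.4477%, K2O 8.390%, Al2O3 5.007%, TiO2 12.38%, SiO2 68.86%, B2O3 4.912%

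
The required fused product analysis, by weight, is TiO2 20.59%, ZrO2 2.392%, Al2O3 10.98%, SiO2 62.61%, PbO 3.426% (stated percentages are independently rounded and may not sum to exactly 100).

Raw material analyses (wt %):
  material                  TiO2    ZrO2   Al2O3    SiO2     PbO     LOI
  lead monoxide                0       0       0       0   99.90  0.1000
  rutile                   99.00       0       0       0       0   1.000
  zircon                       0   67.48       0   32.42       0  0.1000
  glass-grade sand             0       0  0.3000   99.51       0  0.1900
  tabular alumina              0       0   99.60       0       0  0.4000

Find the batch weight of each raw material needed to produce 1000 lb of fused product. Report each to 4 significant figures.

Batch per 1000 lb fused product:
  lead monoxide: 34.29 lb
  rutile: 208.0 lb
  zircon: 35.45 lb
  glass-grade sand: 617.6 lb
  tabular alumina: 108.4 lb
Total batch = 1004 lb; LOI loss = 3.757 lb; yield = 99.63%

Mid-chain values are printed, rounded to 4 significant digits, in the working. All arithmetic carries exact precision from start to finish; each reported result is rounded just once; the derived quantities are rebuilt at full float precision (ignition loss, yield, totals, net glass mass, the five compositions) from the batch weights per 1000 lb of glass as quoted within the problem or answer text.
Target masses of each oxide per 1000 lb fused product:
  TiO2: 20.59% × 1000 = 205.9 lb
  ZrO2: 2.392% × 1000 = 23.92 lb
  Al2O3: 10.98% × 1000 = 109.8 lb
  SiO2: 62.61% × 1000 = 626.1 lb
  PbO: 3.426% × 1000 = 34.26 lb
Balance tally, oxide-wise, from the weights as reported, under the basis named above (each sum matches its target mass within answer rounding):
  TiO2: 208.0·0.9900 = 205.9 lb (target 205.9 lb)
  ZrO2: 35.45·0.6748 = 23.92 lb (target 23.92 lb)
  Al2O3: 617.6·0.003000 + 108.4·0.9960 = 109.8 lb (target 109.8 lb)
  SiO2: 35.45·0.3242 + 617.6·0.9951 = 626.1 lb (target 626.1 lb)
  PbO: 34.29·0.9990 = 34.26 lb (target 34.26 lb)
Auditing the glass mass value: total charge less LOI = 1000 lb (per-oxide target masses sum to 1000 lb; basis as stated: 1000 lb — any gap is answer rounding).
Batch grand total — Σ batch = 1004 lb; ignition loss, Σ(batch × LOI) = 3.757 lb; yield, glass over the total, = 99.63%.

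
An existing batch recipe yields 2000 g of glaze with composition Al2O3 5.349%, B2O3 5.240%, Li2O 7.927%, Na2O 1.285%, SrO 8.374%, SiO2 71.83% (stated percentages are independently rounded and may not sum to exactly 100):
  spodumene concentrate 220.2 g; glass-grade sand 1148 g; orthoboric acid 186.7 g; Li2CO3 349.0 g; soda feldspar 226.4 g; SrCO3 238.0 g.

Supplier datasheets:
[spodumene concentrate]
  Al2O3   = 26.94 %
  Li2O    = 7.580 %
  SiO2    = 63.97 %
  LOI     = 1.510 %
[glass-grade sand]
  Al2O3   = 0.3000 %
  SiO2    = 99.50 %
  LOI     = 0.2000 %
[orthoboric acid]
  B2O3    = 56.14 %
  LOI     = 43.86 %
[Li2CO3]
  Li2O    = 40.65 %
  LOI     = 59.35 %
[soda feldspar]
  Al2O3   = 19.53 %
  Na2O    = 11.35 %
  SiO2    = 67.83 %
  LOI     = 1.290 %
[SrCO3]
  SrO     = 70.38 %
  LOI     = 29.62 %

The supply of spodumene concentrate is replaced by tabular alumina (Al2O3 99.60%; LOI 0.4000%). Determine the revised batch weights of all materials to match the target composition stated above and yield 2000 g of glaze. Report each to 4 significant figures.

Values along the way are shown, rounded to four significant figures, at each printed step; the working math carries full float precision all the way through. Each reported figure includes exactly one rounding. The derived quantities (the six compositions, LOI, the totals, net glass mass, yield) are carried at full float precision starting from the weights for 2000 g of glass, as written in the problem or the answer.
Oxide-by-oxide targets in 2000 g glaze:
  Al2O3: 5.349% × 2000 = 107.0 g
  B2O3: 5.240% × 2000 = 104.8 g
  Li2O: 7.927% × 2000 = 158.5 g
  Na2O: 1.285% × 2000 = 25.70 g
  SrO: 8.374% × 2000 = 167.5 g
  SiO2: 71.83% × 2000 = 1437 g
A balance pass over the oxides, applying the batch weights above, relative to the basis at hand (delivered sums recover each target inside rounding margins):
  Al2O3: 59.13·0.9960 + 1289·0.003000 + 226.4·0.1953 = 107.0 g (target 107.0 g)
  B2O3: 186.7·0.5614 = 104.8 g (target 104.8 g)
  Li2O: 390.0·0.4065 = 158.5 g (target 158.5 g)
  Na2O: 226.4·0.1135 = 25.70 g (target 25.70 g)
  SrO: 238.0·0.7038 = 167.5 g (target 167.5 g)
  SiO2: 1289·0.9950 + 226.4·0.6783 = 1436 g (target 1437 g)
Glass mass check: the batch minus its LOI: 2000 g (oxide target masses add up to 2000 g; stated basis 2000 g — any gap is answer rounding).
Total batch = Σ batch = 2389 g; Σ batch·LOI gives LOI loss = 389.6 g; glass ÷ batch gives a yield of 83.69%.

Revised batch per 2000 g glaze:
  tabular alumina: 59.13 g
  glass-grade sand: 1289 g
  orthoboric acid: 186.7 g
  Li2CO3: 390.0 g
  soda feldspar: 226.4 g
  SrCO3: 238.0 g
Total batch = 2389 g; LOI loss = 389.6 g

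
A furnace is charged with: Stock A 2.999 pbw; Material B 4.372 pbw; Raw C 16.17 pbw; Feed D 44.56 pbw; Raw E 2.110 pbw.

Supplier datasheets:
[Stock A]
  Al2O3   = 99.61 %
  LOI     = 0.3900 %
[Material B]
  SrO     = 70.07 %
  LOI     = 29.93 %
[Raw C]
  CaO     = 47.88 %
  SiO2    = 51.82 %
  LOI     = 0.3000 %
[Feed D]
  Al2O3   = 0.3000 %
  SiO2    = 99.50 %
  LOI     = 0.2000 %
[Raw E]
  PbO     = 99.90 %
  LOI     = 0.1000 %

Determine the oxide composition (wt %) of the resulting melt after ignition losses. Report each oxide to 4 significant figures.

Glass mass = 68.75 pbw (batch 70.21 − LOI 1.460).
Composition: Al2O3 4.540%, PbO 3.066%, CaO 11.26%, SiO2 76.68%, SrO 4.456%

In-progress results are shown, with 4-significant-digit rounding, across the worked steps — all arithmetic runs at full float precision at all times — every reported figure receives exactly one rounding — all derived quantities are computed using the weight values per 68.75 pbw of glass in exact precision (ignition loss, five oxide percentages, totals, net glass mass, the yield), as written in problem or answer.
Per-oxide mass from batch:
  Al2O3: 2.999·0.9961 + 44.56·0.003000 = 3.121 pbw
  PbO: 2.110·0.9990 = 2.108 pbw
  CaO: 16.17·0.4788 = 7.742 pbw
  SiO2: 16.17·0.5182 + 44.56·0.9950 = 52.72 pbw
  SrO: 4.372·0.7007 = 3.063 pbw
LOI: 2.999·0.003900 + 4.372·0.2993 + 16.17·0.003000 + 44.56·0.002000 + 2.110·0.001000 = 1.460 pbw
Glass mass = batch − LOI = 70.21 − 1.460 = 68.75 pbw (= Σ oxide masses)
percent by weight: oxide/glass ×100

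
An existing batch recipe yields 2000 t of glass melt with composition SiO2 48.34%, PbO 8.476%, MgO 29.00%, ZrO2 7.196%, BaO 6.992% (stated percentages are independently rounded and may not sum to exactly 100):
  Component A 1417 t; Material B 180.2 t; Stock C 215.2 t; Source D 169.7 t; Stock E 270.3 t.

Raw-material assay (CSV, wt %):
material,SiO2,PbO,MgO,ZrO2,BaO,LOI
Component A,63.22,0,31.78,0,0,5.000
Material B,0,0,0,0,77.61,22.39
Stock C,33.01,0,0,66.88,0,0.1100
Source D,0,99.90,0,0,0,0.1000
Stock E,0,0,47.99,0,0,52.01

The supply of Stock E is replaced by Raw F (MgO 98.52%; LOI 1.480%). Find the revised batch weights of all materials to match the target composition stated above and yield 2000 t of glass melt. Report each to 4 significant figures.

All internal work holds exact precision from start to finish; intermediates appear (rounded to four significant digits) on the page. Every reported figure takes just one rounding; the derived quantities, including five oxide percentages, yield, glass mass, the totals, LOI, are rebuilt from the weighed amounts on 2000 t of glass at full precision, as set out in the problem or answer text.
Per-oxide target masses for 2000 t glass melt:
  SiO2: 48.34% × 2000 = 966.8 t
  PbO: 8.476% × 2000 = 169.5 t
  MgO: 29.00% × 2000 = 580.0 t
  ZrO2: 7.196% × 2000 = 143.9 t
  BaO: 6.992% × 2000 = 139.8 t
Sums-versus-targets review with the batch weights as given, against the basis in use (sums match the target masses net of answer rounding effects):
  SiO2: 1417·0.6322 + 215.2·0.3301 = 966.9 t (target 966.8 t)
  PbO: 169.7·0.9990 = 169.5 t (target 169.5 t)
  MgO: 1417·0.3178 + 131.7·0.9852 = 580.1 t (target 580.0 t)
  ZrO2: 215.2·0.6688 = 143.9 t (target 143.9 t)
  BaO: 180.2·0.7761 = 139.9 t (target 139.8 t)
Glass mass check: Σ batch − LOI loss = 2000 t (the Σ of target masses is 2000 t; basis as stated: 2000 t — rounding explains the deltas).
Adding the batch up: Σ batch = 2114 t; loss to ignition Σ batch·LOI = 113.6 t; as yield: glass ÷ batch → 94.63%.

Revised batch per 2000 t glass melt:
  Component A: 1417 t
  Material B: 180.2 t
  Stock C: 215.2 t
  Source D: 169.7 t
  Raw F: 131.7 t
Total batch = 2114 t; LOI loss = 113.6 t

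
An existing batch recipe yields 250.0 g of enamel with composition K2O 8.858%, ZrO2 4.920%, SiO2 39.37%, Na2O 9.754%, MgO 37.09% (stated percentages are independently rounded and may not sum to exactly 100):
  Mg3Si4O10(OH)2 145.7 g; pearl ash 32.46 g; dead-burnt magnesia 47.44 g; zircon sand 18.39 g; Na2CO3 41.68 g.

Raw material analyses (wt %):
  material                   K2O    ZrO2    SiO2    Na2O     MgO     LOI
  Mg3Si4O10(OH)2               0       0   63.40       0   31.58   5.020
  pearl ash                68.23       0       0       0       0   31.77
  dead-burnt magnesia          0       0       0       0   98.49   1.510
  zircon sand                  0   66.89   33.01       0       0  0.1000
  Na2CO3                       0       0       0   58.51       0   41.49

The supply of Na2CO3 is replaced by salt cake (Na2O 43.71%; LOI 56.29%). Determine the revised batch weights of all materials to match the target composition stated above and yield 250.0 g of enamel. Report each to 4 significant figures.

Revised batch per 250.0 g enamel:
  Mg3Si4O10(OH)2: 145.7 g
  pearl ash: 32.46 g
  dead-burnt magnesia: 47.44 g
  zircon sand: 18.39 g
  salt cake: 55.79 g
Total batch = 299.8 g; LOI loss = 49.77 g

Exact precision is maintained at each step; values along the way are shown, with 4-significant-digit rounding, alongside each step; a single rounding finalizes each reported value — all derived quantities (ignition loss, glass mass, the five compositions, yield, totals) are re-derived starting from the weights on 250.0 g of glass at full precision, exactly as printed in the question or the answer.
Oxide mass targets, per 250.0 g enamel:
  K2O: 8.858% × 250.0 = 22.14 g
  ZrO2: 4.920% × 250.0 = 12.30 g
  SiO2: 39.37% × 250.0 = 98.42 g
  Na2O: 9.754% × 250.0 = 24.38 g
  MgO: 37.09% × 250.0 = 92.72 g
Balance tally, oxide-wise, applying the batch weights above, at the basis given (sum by sum, the targets are met net of answer rounding effects):
  K2O: 32.46·0.6823 = 22.15 g (target 22.14 g)
  ZrO2: 18.39·0.6689 = 12.30 g (target 12.30 g)
  SiO2: 145.7·0.6340 + 18.39·0.3301 = 98.44 g (target 98.42 g)
  Na2O: 55.79·0.4371 = 24.39 g (target 24.38 g)
  MgO: 145.7·0.3158 + 47.44·0.9849 = 92.74 g (target 92.72 g)
Glass mass check: whole batch net of LOI = 250.0 g (per-oxide target masses sum to 250.0 g; stated basis 250.0 g — deltas are rounding alone).
Summing the batch: Σ batch = 299.8 g; Σ batch·LOI gives LOI loss = 49.77 g; yield: glass divided by total = 83.40%.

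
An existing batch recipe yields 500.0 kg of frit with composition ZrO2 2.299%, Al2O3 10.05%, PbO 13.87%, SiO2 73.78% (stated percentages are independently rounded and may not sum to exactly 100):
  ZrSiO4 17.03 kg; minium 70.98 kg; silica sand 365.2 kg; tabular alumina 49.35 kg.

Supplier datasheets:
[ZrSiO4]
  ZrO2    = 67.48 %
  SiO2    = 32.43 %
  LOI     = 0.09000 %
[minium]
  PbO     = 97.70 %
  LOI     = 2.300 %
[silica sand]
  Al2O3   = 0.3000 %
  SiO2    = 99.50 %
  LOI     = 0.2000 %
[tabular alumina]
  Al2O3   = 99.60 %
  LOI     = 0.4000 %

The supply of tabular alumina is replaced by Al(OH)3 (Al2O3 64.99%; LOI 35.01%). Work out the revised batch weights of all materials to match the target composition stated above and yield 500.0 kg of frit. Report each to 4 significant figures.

Every computation maintains exact precision all the way through — rounding to 4 significant figures governs each intermediate as displayed. Each reported value sees exactly one rounding. All derived quantities (the totals, four oxide percentages, ignition loss, glass mass, the yield) are carried from the batch weights on 500.0 kg of glass at exact precision, as written in the problem or answer text.
Target oxide masses per 500.0 kg frit:
  ZrO2: 2.299% × 500.0 = 11.50 kg
  Al2O3: 10.05% × 500.0 = 50.25 kg
  PbO: 13.87% × 500.0 = 69.35 kg
  SiO2: 73.78% × 500.0 = 368.9 kg
Oxide-by-oxide audit per the reported batch figures, relative to the basis at hand (each sum matches its target mass within answer rounding):
  ZrO2: 17.03·0.6748 = 11.49 kg (target 11.50 kg)
  Al2O3: 365.2·0.003000 + 75.63·0.6499 = 50.25 kg (target 50.25 kg)
  PbO: 70.98·0.9770 = 69.35 kg (target 69.35 kg)
  SiO2: 17.03·0.3243 + 365.2·0.9950 = 368.9 kg (target 368.9 kg)
Glass-mass bookkeeping: whole batch net of LOI = 500.0 kg (oxide target masses add up to 500.0 kg; versus the stated basis of 500.0 kg — differing by rounding only).
Summing the batch: Σ batch = 528.8 kg; LOI removed, Σ of batch·LOI: 28.86 kg; as yield: glass ÷ batch → 94.54%.

Revised batch per 500.0 kg frit:
  ZrSiO4: 17.03 kg
  minium: 70.98 kg
  silica sand: 365.2 kg
  Al(OH)3: 75.63 kg
Total batch = 528.8 kg; LOI loss = 28.86 kg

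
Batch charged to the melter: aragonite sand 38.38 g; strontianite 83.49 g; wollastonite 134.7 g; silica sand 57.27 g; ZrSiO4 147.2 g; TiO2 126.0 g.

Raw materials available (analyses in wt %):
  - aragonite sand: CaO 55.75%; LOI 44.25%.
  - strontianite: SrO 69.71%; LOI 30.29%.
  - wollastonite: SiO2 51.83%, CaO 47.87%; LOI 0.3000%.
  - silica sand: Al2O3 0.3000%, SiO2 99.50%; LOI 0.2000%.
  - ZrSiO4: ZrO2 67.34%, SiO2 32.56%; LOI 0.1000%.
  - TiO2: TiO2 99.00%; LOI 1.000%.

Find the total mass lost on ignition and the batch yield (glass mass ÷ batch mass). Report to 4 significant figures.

Intermediates are shown, with 4-significant-figure rounding, at each printed step. The working math runs at full precision throughout — every reported value is rounded once only — all derived quantities, including net glass mass, the yield, six oxide percentages, the totals, LOI, are computed from the weighed amounts at 542.8 g of glass at full precision as given in either problem or answer.
Material-by-material LOI:
  aragonite sand: 38.38 × 0.4425 = 16.98 g
  strontianite: 83.49 × 0.3029 = 25.29 g
  wollastonite: 134.7 × 0.003000 = 0.4041 g
  silica sand: 57.27 × 0.002000 = 0.1145 g
  ZrSiO4: 147.2 × 0.001000 = 0.1472 g
  TiO2: 126.0 × 0.01000 = 1.260 g
Total LOI = 44.20 g
Glass = batch − LOI = 587.0 − 44.20 = 542.8 g

LOI loss = 44.20 g; glass = 542.8 g; yield = 92.47%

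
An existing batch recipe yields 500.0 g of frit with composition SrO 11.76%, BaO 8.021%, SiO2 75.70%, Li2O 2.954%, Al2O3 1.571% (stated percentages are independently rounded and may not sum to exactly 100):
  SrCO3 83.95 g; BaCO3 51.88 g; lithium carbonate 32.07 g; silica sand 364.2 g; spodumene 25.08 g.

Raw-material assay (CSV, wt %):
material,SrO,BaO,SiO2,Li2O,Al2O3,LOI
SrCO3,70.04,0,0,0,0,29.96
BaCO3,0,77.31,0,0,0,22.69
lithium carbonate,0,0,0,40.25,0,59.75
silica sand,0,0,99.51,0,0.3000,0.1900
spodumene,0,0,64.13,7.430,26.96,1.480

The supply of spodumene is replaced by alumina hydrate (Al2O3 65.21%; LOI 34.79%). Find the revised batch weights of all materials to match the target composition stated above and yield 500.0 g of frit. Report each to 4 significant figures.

In-progress results are shown (rounded to four significant figures) at each printed step. Every computation carries full float precision at every stage; each reported value receives exactly one rounding; all derived quantities (five oxide percentages, LOI, net glass mass, the totals, the yield) are rebuilt at full precision using the weight values on 500.0 g of glass as set out in the problem or the answer.
Target oxide masses per 500.0 g frit:
  SrO: 11.76% × 500.0 = 58.80 g
  BaO: 8.021% × 500.0 = 40.11 g
  SiO2: 75.70% × 500.0 = 378.5 g
  Li2O: 2.954% × 500.0 = 14.77 g
  Al2O3: 1.571% × 500.0 = 7.855 g
Mass-balance tally per oxide per the reported batch figures, against the basis in use (every target is met by its sum inside rounding margins):
  SrO: 83.95·0.7004 = 58.80 g (target 58.80 g)
  BaO: 51.88·0.7731 = 40.11 g (target 40.11 g)
  SiO2: 380.4·0.9951 = 378.5 g (target 378.5 g)
  Li2O: 36.70·0.4025 = 14.77 g (target 14.77 g)
  Al2O3: 380.4·0.003000 + 10.30·0.6521 = 7.858 g (target 7.855 g)
Auditing the glass mass value: net batch after ignition = 500.1 g (the targets, summed, come to 500.0 g; basis as stated: 500.0 g — gaps are rounding artifacts).
Total batch = Σ batch = 563.2 g; LOI loss = Σ batch·LOI = 63.16 g; yield: glass divided by total = 88.79%.

Revised batch per 500.0 g frit:
  SrCO3: 83.95 g
  BaCO3: 51.88 g
  lithium carbonate: 36.70 g
  silica sand: 380.4 g
  alumina hydrate: 10.30 g
Total batch = 563.2 g; LOI loss = 63.16 g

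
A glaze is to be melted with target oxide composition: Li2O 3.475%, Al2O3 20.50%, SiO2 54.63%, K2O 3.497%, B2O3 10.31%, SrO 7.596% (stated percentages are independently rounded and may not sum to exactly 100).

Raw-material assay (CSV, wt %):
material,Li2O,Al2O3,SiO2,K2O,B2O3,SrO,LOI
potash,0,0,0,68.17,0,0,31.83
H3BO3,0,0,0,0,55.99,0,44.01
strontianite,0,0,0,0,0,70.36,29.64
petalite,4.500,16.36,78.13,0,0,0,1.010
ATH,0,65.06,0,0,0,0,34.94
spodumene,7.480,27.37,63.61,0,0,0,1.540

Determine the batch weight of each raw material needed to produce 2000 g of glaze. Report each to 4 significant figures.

Each numeric step runs at exact precision end to end — the intermediate values appear, with 4-significant-figure rounding, in the printout; every reported result is rounded just once — the derived quantities, including glass mass, totals, ignition loss, six oxide percentages, the yield, are re-derived using the weight values per 2000 g of glass in exact precision as quoted within either problem or answer.
Per-oxide target masses for 2000 g glaze:
  Li2O: 3.475% × 2000 = 69.50 g
  Al2O3: 20.50% × 2000 = 410.0 g
  SiO2: 54.63% × 2000 = 1093 g
  K2O: 3.497% × 2000 = 69.94 g
  B2O3: 10.31% × 2000 = 206.2 g
  SrO: 7.596% × 2000 = 151.9 g
Checking each oxide sum given the weights on record, per the basis as stated (target by target, the sums agree once rounding is allowed for):
  Li2O: 1258·0.04500 + 172.2·0.07480 = 69.49 g (target 69.50 g)
  Al2O3: 1258·0.1636 + 241.4·0.6506 + 172.2·0.2737 = 410.0 g (target 410.0 g)
  SiO2: 1258·0.7813 + 172.2·0.6361 = 1092 g (target 1093 g)
  K2O: 102.6·0.6817 = 69.94 g (target 69.94 g)
  B2O3: 368.3·0.5599 = 206.2 g (target 206.2 g)
  SrO: 215.9·0.7036 = 151.9 g (target 151.9 g)
The glass-mass cross-check: batch total minus LOI = 2000 g (the targets, summed, come to 2000 g; against the stated basis, 2000 g — deltas are rounding alone).
Adding the batch up: Σ batch = 2358 g; the LOI term Σ batch·LOI equals 358.4 g; yield: glass divided by total = 84.80%.

Batch per 2000 g glaze:
  potash: 102.6 g
  H3BO3: 368.3 g
  strontianite: 215.9 g
  petalite: 1258 g
  ATH: 241.4 g
  spodumene: 172.2 g
Total batch = 2358 g; LOI loss = 358.4 g; yield = 84.80%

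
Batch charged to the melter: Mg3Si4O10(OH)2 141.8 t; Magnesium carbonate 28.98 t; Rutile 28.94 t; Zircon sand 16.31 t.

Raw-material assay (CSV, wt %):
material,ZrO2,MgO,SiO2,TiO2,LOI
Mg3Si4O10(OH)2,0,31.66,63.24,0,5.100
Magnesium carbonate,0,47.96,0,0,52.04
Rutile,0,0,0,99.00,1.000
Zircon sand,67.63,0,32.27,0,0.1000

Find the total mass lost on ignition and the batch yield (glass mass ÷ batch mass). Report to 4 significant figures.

The intermediate values are displayed (rounded to four significant figures) across the worked steps — every computation runs at full precision at each step; each reported figure undergoes a single rounding; all derived quantities are recomputed at full float precision (net glass mass, yield, the four compositions, totals, ignition loss) from the batch weights for 193.4 t of glass, as they appear in the problem or the answer.
Material-by-material LOI:
  Mg3Si4O10(OH)2: 141.8 × 0.05100 = 7.232 t
  Magnesium carbonate: 28.98 × 0.5204 = 15.08 t
  Rutile: 28.94 × 0.01000 = 0.2894 t
  Zircon sand: 16.31 × 0.001000 = 0.01631 t
Total LOI = 22.62 t
Glass = batch − LOI = 216.0 − 22.62 = 193.4 t

LOI loss = 22.62 t; glass = 193.4 t; yield = 89.53%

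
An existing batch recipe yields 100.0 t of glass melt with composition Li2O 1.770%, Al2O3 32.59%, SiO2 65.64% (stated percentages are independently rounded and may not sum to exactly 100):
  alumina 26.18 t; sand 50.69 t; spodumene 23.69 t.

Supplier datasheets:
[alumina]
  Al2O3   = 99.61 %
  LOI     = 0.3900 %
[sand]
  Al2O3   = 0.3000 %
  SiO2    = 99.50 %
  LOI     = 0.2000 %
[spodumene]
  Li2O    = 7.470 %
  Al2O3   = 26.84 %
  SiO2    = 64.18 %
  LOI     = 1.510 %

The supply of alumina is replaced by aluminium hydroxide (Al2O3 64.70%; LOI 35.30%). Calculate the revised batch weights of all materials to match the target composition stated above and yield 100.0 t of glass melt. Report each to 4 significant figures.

Every computation maintains full float precision at every stage. Values along the way appear rounded to four significant figures. A single rounding yields every reported number — all derived quantities, which include the yield, net glass mass, LOI, the totals, the three compositions, are re-derived in full float precision, as written in the problem or answer text, from the weighed amounts on 100.0 t of glass.
Oxide-by-oxide targets in 100.0 t glass melt:
  Li2O: 1.770% × 100.0 = 1.770 t
  Al2O3: 32.59% × 100.0 = 32.59 t
  SiO2: 65.64% × 100.0 = 65.64 t
Sums-versus-targets review per the reported batch figures, for the quoted basis mass (summed amounts equal target values net of answer rounding effects):
  Li2O: 23.69·0.07470 = 1.770 t (target 1.770 t)
  Al2O3: 40.31·0.6470 + 50.69·0.003000 + 23.69·0.2684 = 32.59 t (target 32.59 t)
  SiO2: 50.69·0.9950 + 23.69·0.6418 = 65.64 t (target 65.64 t)
Glass-mass closure: total charge less LOI = 100.0 t (the Σ of target masses is 100.0 t; with the basis standing at 100.0 t — any gap is answer rounding).
Summing the batch: Σ batch = 114.7 t; Σ batch·LOI gives LOI loss = 14.69 t; glass ÷ batch gives a yield of 87.19%.

Revised batch per 100.0 t glass melt:
  aluminium hydroxide: 40.31 t
  sand: 50.69 t
  spodumene: 23.69 t
Total batch = 114.7 t; LOI loss = 14.69 t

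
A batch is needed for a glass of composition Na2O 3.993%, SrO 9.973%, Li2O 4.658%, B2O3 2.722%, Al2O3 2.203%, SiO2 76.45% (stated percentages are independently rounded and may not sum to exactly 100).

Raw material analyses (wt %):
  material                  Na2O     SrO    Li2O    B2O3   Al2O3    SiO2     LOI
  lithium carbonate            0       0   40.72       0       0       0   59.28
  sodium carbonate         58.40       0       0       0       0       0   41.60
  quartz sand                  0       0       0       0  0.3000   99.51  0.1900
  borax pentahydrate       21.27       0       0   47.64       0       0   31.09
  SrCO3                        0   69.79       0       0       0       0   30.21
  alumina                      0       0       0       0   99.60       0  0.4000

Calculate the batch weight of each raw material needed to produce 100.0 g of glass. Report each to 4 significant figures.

Each numeric step runs at exact precision from first step to last — the intermediate values are shown (rounded to 4 significant digits) when written out — each reported figure is rounded only once; the derived quantities (six oxide percentages, the totals, the yield, LOI, glass mass) are carried from the weighed amounts at 100.0 g of glass in full precision, as given in the question or the answer.
Target oxide masses per 100.0 g glass:
  Na2O: 3.993% × 100.0 = 3.993 g
  SrO: 9.973% × 100.0 = 9.973 g
  Li2O: 4.658% × 100.0 = 4.658 g
  B2O3: 2.722% × 100.0 = 2.722 g
  Al2O3: 2.203% × 100.0 = 2.203 g
  SiO2: 76.45% × 100.0 = 76.45 g
Mass-balance tally per oxide given the weights on record, at the basis given (each sum matches its target mass net of answer rounding effects):
  Na2O: 4.756·0.5840 + 5.714·0.2127 = 3.993 g (target 3.993 g)
  SrO: 14.29·0.6979 = 9.973 g (target 9.973 g)
  Li2O: 11.44·0.4072 = 4.658 g (target 4.658 g)
  B2O3: 5.714·0.4764 = 2.722 g (target 2.722 g)
  Al2O3: 76.83·0.003000 + 1.980·0.9960 = 2.203 g (target 2.203 g)
  SiO2: 76.83·0.9951 = 76.45 g (target 76.45 g)
The glass-mass cross-check: whole batch net of LOI = 100.0 g (summing oxide targets gives 100.0 g; basis as stated: 100.0 g — gaps are rounding artifacts).
Adding the batch up: Σ batch = 115.0 g; ignition loss, Σ(batch × LOI) = 15.01 g; yield: glass divided by total = 86.95%.

Batch per 100.0 g glass:
  lithium carbonate: 11.44 g
  sodium carbonate: 4.756 g
  quartz sand: 76.83 g
  borax pentahydrate: 5.714 g
  SrCO3: 14.29 g
  alumina: 1.980 g
Total batch = 115.0 g; LOI loss = 15.01 g; yield = 86.95%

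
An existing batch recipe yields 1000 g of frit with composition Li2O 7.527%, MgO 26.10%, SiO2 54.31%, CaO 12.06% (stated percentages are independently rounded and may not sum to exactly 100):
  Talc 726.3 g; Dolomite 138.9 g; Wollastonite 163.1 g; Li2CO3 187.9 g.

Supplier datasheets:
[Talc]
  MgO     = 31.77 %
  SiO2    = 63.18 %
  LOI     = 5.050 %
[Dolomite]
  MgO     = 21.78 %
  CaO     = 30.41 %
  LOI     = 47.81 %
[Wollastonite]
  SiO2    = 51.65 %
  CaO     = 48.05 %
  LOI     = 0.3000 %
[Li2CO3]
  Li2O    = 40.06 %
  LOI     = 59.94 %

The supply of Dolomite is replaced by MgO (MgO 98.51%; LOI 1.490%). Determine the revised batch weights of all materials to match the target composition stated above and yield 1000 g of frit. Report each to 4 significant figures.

In-progress results are shown, with 4-significant-digit rounding, in the printout — all internal work maintains exact precision end to end. A single rounding produces every reported result. The derived quantities, which include LOI, totals, the four compositions, glass mass, yield, are re-derived at exact precision, as written in the problem or answer text, starting from the weights at 1000 g of glass.
Target oxide masses per 1000 g frit:
  Li2O: 7.527% × 1000 = 75.27 g
  MgO: 26.10% × 1000 = 261.0 g
  SiO2: 54.31% × 1000 = 543.1 g
  CaO: 12.06% × 1000 = 120.6 g
Balance tally, oxide-wise, per the reported batch figures, under the basis named above (every target is met by its sum net of answer rounding effects):
  Li2O: 187.9·0.4006 = 75.27 g (target 75.27 g)
  MgO: 654.4·0.3177 + 53.89·0.9851 = 261.0 g (target 261.0 g)
  SiO2: 654.4·0.6318 + 251.0·0.5165 = 543.1 g (target 543.1 g)
  CaO: 251.0·0.4805 = 120.6 g (target 120.6 g)
Glass mass check: net batch after ignition = 1000 g (the Σ of target masses is 1000 g; versus the stated basis of 1000 g — gaps are rounding artifacts).
Summing the batch: Σ batch = 1147 g; LOI loss = Σ batch·LOI = 147.2 g; the yield ratio, glass ÷ batch: 87.17%.

Revised batch per 1000 g frit:
  Talc: 654.4 g
  MgO: 53.89 g
  Wollastonite: 251.0 g
  Li2CO3: 187.9 g
Total batch = 1147 g; LOI loss = 147.2 g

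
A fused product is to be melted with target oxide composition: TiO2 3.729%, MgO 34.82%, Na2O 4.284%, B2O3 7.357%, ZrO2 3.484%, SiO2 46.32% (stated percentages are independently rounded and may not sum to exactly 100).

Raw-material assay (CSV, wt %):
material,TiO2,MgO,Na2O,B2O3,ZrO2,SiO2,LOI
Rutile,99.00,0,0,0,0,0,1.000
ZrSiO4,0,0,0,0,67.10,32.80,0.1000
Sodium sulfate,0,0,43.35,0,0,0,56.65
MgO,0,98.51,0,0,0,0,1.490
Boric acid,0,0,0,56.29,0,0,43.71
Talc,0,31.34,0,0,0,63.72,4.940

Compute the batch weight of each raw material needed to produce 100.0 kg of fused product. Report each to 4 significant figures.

Batch per 100.0 kg fused product:
  Rutile: 3.767 kg
  ZrSiO4: 5.192 kg
  Sodium sulfate: 9.882 kg
  MgO: 13.07 kg
  Boric acid: 13.07 kg
  Talc: 70.02 kg
Total batch = 115.0 kg; LOI loss = 15.01 kg; yield = 86.95%

Each numeric step keeps full float precision at every stage; in-progress results are printed rounded off to 4 significant digits as written. Every reported result carries a single rounding — the derived quantities, which include totals, LOI, glass mass, the yield, the six compositions, are carried at full float precision, precisely as stated by the problem or the answer, from the batch weights at 100.0 kg of glass.
The oxide mass targets at 100.0 kg fused product:
  TiO2: 3.729% × 100.0 = 3.729 kg
  MgO: 34.82% × 100.0 = 34.82 kg
  Na2O: 4.284% × 100.0 = 4.284 kg
  B2O3: 7.357% × 100.0 = 7.357 kg
  ZrO2: 3.484% × 100.0 = 3.484 kg
  SiO2: 46.32% × 100.0 = 46.32 kg
Sums-versus-targets review working from each reported weight, against the basis in use (oxide sums agree with the targets inside rounding margins):
  TiO2: 3.767·0.9900 = 3.729 kg (target 3.729 kg)
  MgO: 13.07·0.9851 + 70.02·0.3134 = 34.82 kg (target 34.82 kg)
  Na2O: 9.882·0.4335 = 4.284 kg (target 4.284 kg)
  B2O3: 13.07·0.5629 = 7.357 kg (target 7.357 kg)
  ZrO2: 5.192·0.6710 = 3.484 kg (target 3.484 kg)
  SiO2: 5.192·0.3280 + 70.02·0.6372 = 46.32 kg (target 46.32 kg)
Glass-mass closure: Σ batch − LOI loss = 99.99 kg (the targets, summed, come to 99.99 kg; stated basis 100.0 kg — a pure rounding effect).
Whole-batch sum: Σ batch = 115.0 kg; the LOI term Σ batch·LOI equals 15.01 kg; yield = glass ÷ total batch = 86.95%.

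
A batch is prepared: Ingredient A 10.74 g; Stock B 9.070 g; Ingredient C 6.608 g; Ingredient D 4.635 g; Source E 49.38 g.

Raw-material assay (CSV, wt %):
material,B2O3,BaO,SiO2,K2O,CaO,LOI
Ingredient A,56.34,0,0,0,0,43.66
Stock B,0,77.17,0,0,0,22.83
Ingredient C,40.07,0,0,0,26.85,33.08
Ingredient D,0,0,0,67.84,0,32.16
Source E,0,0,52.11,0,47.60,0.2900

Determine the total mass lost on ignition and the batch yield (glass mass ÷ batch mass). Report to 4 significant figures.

LOI loss = 10.58 g; glass = 69.85 g; yield = 86.85%

The whole derivation runs at full float precision from start to finish — values along the way appear, with 4-significant-digit rounding, between the steps. Every reported number includes exactly one rounding; derived quantities, including totals, ignition loss, the yield, five oxide percentages, glass mass, are computed from the weighed amounts at 69.85 g of glass in full float precision as set out in question or answer.
Each material's LOI contribution:
  Ingredient A: 10.74 × 0.4366 = 4.689 g
  Stock B: 9.070 × 0.2283 = 2.071 g
  Ingredient C: 6.608 × 0.3308 = 2.186 g
  Ingredient D: 4.635 × 0.3216 = 1.491 g
  Source E: 49.38 × 0.002900 = 0.1432 g
Total LOI = 10.58 g
Glass = batch − LOI = 80.43 − 10.58 = 69.85 g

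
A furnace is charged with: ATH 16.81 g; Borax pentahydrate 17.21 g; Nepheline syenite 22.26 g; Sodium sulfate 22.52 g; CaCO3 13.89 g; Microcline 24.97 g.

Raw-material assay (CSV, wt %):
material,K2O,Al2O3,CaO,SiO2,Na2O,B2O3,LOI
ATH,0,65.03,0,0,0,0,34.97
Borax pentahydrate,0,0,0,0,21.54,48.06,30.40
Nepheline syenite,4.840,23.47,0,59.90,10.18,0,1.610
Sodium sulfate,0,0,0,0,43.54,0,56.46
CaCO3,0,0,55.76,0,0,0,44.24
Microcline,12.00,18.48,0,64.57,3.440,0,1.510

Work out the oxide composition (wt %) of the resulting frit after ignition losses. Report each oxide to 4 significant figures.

Every computation runs at exact precision through every step; in-progress results are displayed rounded off to 4 significant figures between the steps — a single rounding completes each reported number — all derived quantities (totals, the six compositions, yield, ignition loss, glass mass) are re-derived from the weighed amounts per 86.95 g of glass at full precision exactly as printed in the problem or answer text.
Mass of each oxide from the mix:
  K2O: 22.26·0.04840 + 24.97·0.1200 = 4.074 g
  Al2O3: 16.81·0.6503 + 22.26·0.2347 + 24.97·0.1848 = 20.77 g
  CaO: 13.89·0.5576 = 7.745 g
  SiO2: 22.26·0.5990 + 24.97·0.6457 = 29.46 g
  Na2O: 17.21·0.2154 + 22.26·0.1018 + 22.52·0.4354 + 24.97·0.03440 = 16.64 g
  B2O3: 17.21·0.4806 = 8.271 g
LOI: 16.81·0.3497 + 17.21·0.3040 + 22.26·0.01610 + 22.52·0.5646 + 13.89·0.4424 + 24.97·0.01510 = 30.71 g
The glass mass, total less LOI, = 117.7 − 30.71 = 86.95 g (equal to the oxide-mass sum)
each wt % is 100 × oxide ÷ glass

Glass mass = 86.95 g (batch 117.7 − LOI 30.71).
Composition: K2O 4.685%, Al2O3 23.89%, CaO 8.907%, SiO2 33.88%, Na2O 19.13%, B2O3 9.512%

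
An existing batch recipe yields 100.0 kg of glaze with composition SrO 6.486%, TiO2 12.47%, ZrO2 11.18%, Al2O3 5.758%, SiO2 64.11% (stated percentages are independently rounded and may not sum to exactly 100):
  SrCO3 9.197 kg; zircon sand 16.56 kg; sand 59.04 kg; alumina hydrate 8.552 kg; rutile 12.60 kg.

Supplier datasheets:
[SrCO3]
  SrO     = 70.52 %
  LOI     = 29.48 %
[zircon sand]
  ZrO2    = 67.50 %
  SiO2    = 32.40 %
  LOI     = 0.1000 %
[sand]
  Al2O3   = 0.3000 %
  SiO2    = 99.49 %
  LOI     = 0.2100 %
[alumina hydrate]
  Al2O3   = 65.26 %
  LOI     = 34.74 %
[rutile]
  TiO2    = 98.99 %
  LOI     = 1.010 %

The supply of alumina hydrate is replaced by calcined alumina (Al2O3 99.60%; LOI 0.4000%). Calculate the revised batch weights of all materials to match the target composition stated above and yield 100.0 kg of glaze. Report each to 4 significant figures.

Revised batch per 100.0 kg glaze:
  SrCO3: 9.197 kg
  zircon sand: 16.56 kg
  sand: 59.04 kg
  calcined alumina: 5.603 kg
  rutile: 12.60 kg
Total batch = 103.0 kg; LOI loss = 3.001 kg

Working values are shown, rounded to four significant digits, within the worked lines; the working math carries full precision at each step; every reported result undergoes a single rounding — all derived quantities are computed from the weighed amounts per 100.0 kg of glass at full precision (glass mass, the totals, LOI, the yield, five oxide percentages), as set out in the problem or the answer.
The oxide mass targets at 100.0 kg glaze:
  SrO: 6.486% × 100.0 = 6.486 kg
  TiO2: 12.47% × 100.0 = 12.47 kg
  ZrO2: 11.18% × 100.0 = 11.18 kg
  Al2O3: 5.758% × 100.0 = 5.758 kg
  SiO2: 64.11% × 100.0 = 64.11 kg
Oxide-by-oxide audit working from each reported weight, under the basis named above (every target is met by its sum net of answer rounding effects):
  SrO: 9.197·0.7052 = 6.486 kg (target 6.486 kg)
  TiO2: 12.60·0.9899 = 12.47 kg (target 12.47 kg)
  ZrO2: 16.56·0.6750 = 11.18 kg (target 11.18 kg)
  Al2O3: 59.04·0.003000 + 5.603·0.9960 = 5.758 kg (target 5.758 kg)
  SiO2: 16.56·0.3240 + 59.04·0.9949 = 64.10 kg (target 64.11 kg)
Consistency of the glass mass: batch total minus LOI = 100.0 kg (targets for the oxides total 100.0 kg; versus the stated basis of 100.0 kg — any gap is answer rounding).
Adding the batch up: Σ batch = 103.0 kg; ignition loss, Σ(batch × LOI) = 3.001 kg; yield: glass divided by total = 97.09%.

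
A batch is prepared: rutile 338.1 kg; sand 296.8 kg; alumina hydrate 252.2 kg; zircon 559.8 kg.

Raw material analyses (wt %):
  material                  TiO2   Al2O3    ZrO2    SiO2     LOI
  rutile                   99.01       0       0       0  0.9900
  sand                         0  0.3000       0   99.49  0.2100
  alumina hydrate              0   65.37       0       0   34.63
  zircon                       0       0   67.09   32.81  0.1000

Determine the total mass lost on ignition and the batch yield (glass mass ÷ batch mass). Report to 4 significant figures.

LOI loss = 91.87 kg; glass = 1355 kg; yield = 93.65%

All arithmetic carries exact precision at all times; mid-chain values are shown, with 4-significant-digit rounding, alongside each step. Every reported result includes exactly one rounding; the derived quantities, which include glass mass, ignition loss, the four compositions, the totals, yield, are carried at full precision, exactly as shown in the problem or the answer, from the weighed amounts per 1355 kg of glass.
Per-material ignition loss:
  rutile: 338.1 × 0.009900 = 3.347 kg
  sand: 296.8 × 0.002100 = 0.6233 kg
  alumina hydrate: 252.2 × 0.3463 = 87.34 kg
  zircon: 559.8 × 0.001000 = 0.5598 kg
Total LOI = 91.87 kg
Glass = batch − LOI = 1447 − 91.87 = 1355 kg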